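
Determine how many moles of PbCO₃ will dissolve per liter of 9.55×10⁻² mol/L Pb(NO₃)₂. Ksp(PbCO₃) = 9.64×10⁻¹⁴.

1.01×10⁻¹² M

PbCO₃(s) ⇌ Pb²⁺(aq) + CO₃²⁻(aq)
Let s be the solubility of PbCO₃ here. The common ion gives [Pb²⁺] ≈ 9.55×10⁻² mol/L, and [CO₃²⁻] = s.
Ksp = [Pb²⁺][CO₃²⁻] = (9.55×10⁻²)s
s = 9.64×10⁻¹⁴ / (9.55×10⁻²) = 1.01×10⁻¹²
s = 1.01×10⁻¹² mol/L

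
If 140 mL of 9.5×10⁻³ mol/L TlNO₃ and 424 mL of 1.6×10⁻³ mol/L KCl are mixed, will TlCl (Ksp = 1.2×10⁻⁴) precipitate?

No

After mixing, V = 140 mL + 424 mL = 564 mL.
[Tl⁺] = (9.5×10⁻³)(140)/564 = 2.4×10⁻³ mol/L
[Cl⁻] = (1.6×10⁻³)(424)/564 = 1.2×10⁻³ mol/L
Q = [Tl⁺][Cl⁻] = 2.8×10⁻⁶
Q < Ksp (2.8×10⁻⁶ vs 1.2×10⁻⁴); the solution remains unsaturated and no precipitate forms.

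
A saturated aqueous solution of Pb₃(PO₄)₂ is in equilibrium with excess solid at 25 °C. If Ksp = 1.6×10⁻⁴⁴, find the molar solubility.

6.8×10⁻¹⁰ M

Pb₃(PO₄)₂(s) ⇌ 3 Pb²⁺(aq) + 2 PO₄³⁻(aq)
For each mole of Pb₃(PO₄)₂ that dissolves per liter, [Pb²⁺] = 3s and [PO₄³⁻] = 2s; let s denote this solubility.
Ksp = [Pb²⁺]^3[PO₄³⁻]^2 = (3s)^3 · (2s)^2 = 108s^5
108s^5 = 1.6×10⁻⁴⁴  ⇒  s^5 = 1.5×10⁻⁴⁶
s = 6.8×10⁻¹⁰ M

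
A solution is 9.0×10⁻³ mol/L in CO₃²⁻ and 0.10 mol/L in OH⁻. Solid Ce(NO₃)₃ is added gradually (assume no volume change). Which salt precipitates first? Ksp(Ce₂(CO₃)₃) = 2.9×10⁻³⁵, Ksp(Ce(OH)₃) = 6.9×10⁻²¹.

Ce(OH)₃

Each salt precipitates once Q = Ksp for that salt.
For Ce₂(CO₃)₃: [Ce³⁺] = (Ksp/[CO₃²⁻]^3)^(1/2) = 6.3×10⁻¹⁵ mol/L
For Ce(OH)₃: [Ce³⁺] = (Ksp/[OH⁻]^3) = 6.9×10⁻¹⁸ mol/L
The smaller threshold [Ce³⁺] is reached first, so Ce(OH)₃ precipitates first.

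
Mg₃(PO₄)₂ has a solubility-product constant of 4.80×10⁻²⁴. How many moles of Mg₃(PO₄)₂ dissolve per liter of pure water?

Mg₃(PO₄)₂(s) ⇌ 3 Mg²⁺(aq) + 2 PO₄³⁻(aq)
With molar solubility s: [Mg²⁺] = 3s, [PO₄³⁻] = 2s.
Ksp = [Mg²⁺]^3[PO₄³⁻]^2 = (3s)^3 · (2s)^2 = 108s^5
108s^5 = 4.80×10⁻²⁴  ⇒  s^5 = 4.44×10⁻²⁶
Taking the 5th root, s = 8.50×10⁻⁶ mol L⁻¹.

8.50×10⁻⁶ M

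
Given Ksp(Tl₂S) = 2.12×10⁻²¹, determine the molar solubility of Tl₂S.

Tl₂S(s) ⇌ 2 Tl⁺(aq) + S²⁻(aq)
Call the molar solubility s, so that [Tl⁺] = 2s and [S²⁻] = s.
Ksp = [Tl⁺]^2[S²⁻] = (2s)^2 · s = 4s^3
4s^3 = 2.12×10⁻²¹  ⇒  s^3 = 5.30×10⁻²²
Taking the 3rd root, s = 8.09×10⁻⁸ M.

8.09×10⁻⁸ M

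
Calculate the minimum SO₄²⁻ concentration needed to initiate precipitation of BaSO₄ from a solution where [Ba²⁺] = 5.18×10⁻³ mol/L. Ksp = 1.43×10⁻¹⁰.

2.76×10⁻⁸ M

A salt starts to precipitate once the ion product Q reaches its Ksp.
BaSO₄(s) ⇌ Ba²⁺(aq) + SO₄²⁻(aq)
Ksp = [Ba²⁺][SO₄²⁻] = [SO₄²⁻](5.18×10⁻³)
[SO₄²⁻] = 1.43×10⁻¹⁰ / (5.18×10⁻³) = 2.76×10⁻⁸
[SO₄²⁻] = 2.76×10⁻⁸ mol/L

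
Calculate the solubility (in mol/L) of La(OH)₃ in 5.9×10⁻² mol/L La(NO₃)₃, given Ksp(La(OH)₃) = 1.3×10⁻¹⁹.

La(OH)₃(s) ⇌ La³⁺(aq) + 3 OH⁻(aq)
La³⁺ is already present at 5.9×10⁻² mol/L. If s mol/L of La(OH)₃ dissolves, [OH⁻] = 3s while [La³⁺] ≈ 5.9×10⁻² mol/L.
Ksp = [La³⁺][OH⁻]^3 = (5.9×10⁻²)(3s)^3
(3s)^3 = 1.3×10⁻¹⁹ / (5.9×10⁻²) = 2.2×10⁻¹⁸
s = 4.3×10⁻⁷ mol/L

4.3×10⁻⁷ M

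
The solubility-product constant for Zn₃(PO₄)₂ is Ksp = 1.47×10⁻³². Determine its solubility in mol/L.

Zn₃(PO₄)₂(s) ⇌ 3 Zn²⁺(aq) + 2 PO₄³⁻(aq)
Let s be the molar solubility. Then [Zn²⁺] = 3s and [PO₄³⁻] = 2s.
Ksp = [Zn²⁺]^3[PO₄³⁻]^2 = (3s)^3 · (2s)^2 = 108s^5
108s^5 = 1.47×10⁻³²  ⇒  s^5 = 1.36×10⁻³⁴
Taking the 5th root, s = 1.69×10⁻⁷ mol L⁻¹.

1.69×10⁻⁷ M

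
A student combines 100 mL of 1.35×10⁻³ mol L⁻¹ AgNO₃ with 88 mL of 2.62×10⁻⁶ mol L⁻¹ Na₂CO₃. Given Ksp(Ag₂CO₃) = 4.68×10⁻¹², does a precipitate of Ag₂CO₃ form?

No

Total volume after mixing = 100 + 88 = 188 mL.
[Ag⁺] = (1.35×10⁻³)(100)/188 = 7.18×10⁻⁴ mol L⁻¹
[CO₃²⁻] = (2.62×10⁻⁶)(88)/188 = 1.23×10⁻⁶ mol L⁻¹
Q = [Ag⁺]^2[CO₃²⁻] = 6.32×10⁻¹³
Since Q (6.32×10⁻¹³) is less than Ksp (4.68×10⁻¹²), no Ag₂CO₃ precipitates.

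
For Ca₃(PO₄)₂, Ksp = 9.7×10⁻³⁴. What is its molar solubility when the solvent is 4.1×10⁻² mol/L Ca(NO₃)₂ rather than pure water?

1.9×10⁻¹⁵ M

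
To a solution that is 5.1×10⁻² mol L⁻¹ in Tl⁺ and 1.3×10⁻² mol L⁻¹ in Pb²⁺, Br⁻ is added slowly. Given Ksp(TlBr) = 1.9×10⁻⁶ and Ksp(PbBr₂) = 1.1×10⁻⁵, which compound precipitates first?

TlBr

Precipitation of each salt begins when its ion product equals Ksp.
For TlBr: [Br⁻] = (Ksp/[Tl⁺]) = 3.7×10⁻⁵ mol L⁻¹
For PbBr₂: [Br⁻] = (Ksp/[Pb²⁺])^(1/2) = 2.9×10⁻² mol L⁻¹
TlBr requires the lower [Br⁻], so it precipitates first.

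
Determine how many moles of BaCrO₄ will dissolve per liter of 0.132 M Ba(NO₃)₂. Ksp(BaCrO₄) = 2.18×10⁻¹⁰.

1.65×10⁻⁹ M

BaCrO₄(s) ⇌ Ba²⁺(aq) + CrO₄²⁻(aq)
The solution already contains Ba²⁺ at 0.132 M. Let s be the molar solubility of BaCrO₄.
[Ba²⁺] ≈ 0.132 M (common ion dominates); [CrO₄²⁻] = s.
Ksp = [Ba²⁺][CrO₄²⁻] = (0.132)s
s = 2.18×10⁻¹⁰ / (0.132) = 1.65×10⁻⁹
s = 1.65×10⁻⁹ M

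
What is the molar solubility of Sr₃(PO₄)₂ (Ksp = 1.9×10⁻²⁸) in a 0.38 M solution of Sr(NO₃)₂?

2.9×10⁻¹⁴ M

Sr₃(PO₄)₂(s) ⇌ 3 Sr²⁺(aq) + 2 PO₄³⁻(aq)
The solution already contains Sr²⁺ at 0.38 M. Let s be the molar solubility of Sr₃(PO₄)₂.
[Sr²⁺] ≈ 0.38 M (common ion dominates); [PO₄³⁻] = 2s.
Ksp = [Sr²⁺]^3[PO₄³⁻]^2 = (0.38)^3(2s)^2
(2s)^2 = 1.9×10⁻²⁸ / (0.38)^3 = 3.5×10⁻²⁷
s = 2.9×10⁻¹⁴ M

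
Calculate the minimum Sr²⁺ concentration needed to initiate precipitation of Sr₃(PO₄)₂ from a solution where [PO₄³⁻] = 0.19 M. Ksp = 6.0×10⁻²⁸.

Precipitation of each salt begins when its ion product equals Ksp.
Sr₃(PO₄)₂(s) ⇌ 3 Sr²⁺(aq) + 2 PO₄³⁻(aq)
Ksp = [Sr²⁺]^3[PO₄³⁻]^2 = [Sr²⁺]^3(0.19)^2
[Sr²⁺]^3 = 6.0×10⁻²⁸ / (0.19)^2 = 1.7×10⁻²⁶
[Sr²⁺] = 2.6×10⁻⁹ M

2.6×10⁻⁹ M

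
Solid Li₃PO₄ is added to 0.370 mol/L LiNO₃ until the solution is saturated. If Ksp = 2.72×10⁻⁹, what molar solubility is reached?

5.37×10⁻⁸ M

Li₃PO₄(s) ⇌ 3 Li⁺(aq) + PO₄³⁻(aq)
Li⁺ is already present at 0.370 mol/L. If s mol/L of Li₃PO₄ dissolves, [PO₄³⁻] = s while [Li⁺] ≈ 0.370 mol/L.
Ksp = [Li⁺]^3[PO₄³⁻] = (0.370)^3s
s = 2.72×10⁻⁹ / (0.370)^3 = 5.37×10⁻⁸
s = 5.37×10⁻⁸ mol/L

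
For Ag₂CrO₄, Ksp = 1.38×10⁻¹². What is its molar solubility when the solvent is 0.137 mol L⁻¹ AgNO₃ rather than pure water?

Ag₂CrO₄(s) ⇌ 2 Ag⁺(aq) + CrO₄²⁻(aq)
Let s be the solubility of Ag₂CrO₄ here. The common ion gives [Ag⁺] ≈ 0.137 mol L⁻¹, and [CrO₄²⁻] = s.
Ksp = [Ag⁺]^2[CrO₄²⁻] = (0.137)^2s
s = 1.38×10⁻¹² / (0.137)^2 = 7.35×10⁻¹¹
s = 7.35×10⁻¹¹ mol L⁻¹

7.35×10⁻¹¹ M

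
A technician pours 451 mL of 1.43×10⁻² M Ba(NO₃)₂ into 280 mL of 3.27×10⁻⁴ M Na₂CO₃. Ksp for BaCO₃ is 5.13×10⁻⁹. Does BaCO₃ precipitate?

Yes

After mixing, V = 451 mL + 280 mL = 731 mL.
[Ba²⁺] = (1.43×10⁻²)(451)/731 = 8.82×10⁻³ M
[CO₃²⁻] = (3.27×10⁻⁴)(280)/731 = 1.25×10⁻⁴ M
Q = [Ba²⁺][CO₃²⁻] = 1.11×10⁻⁶
Since Q (1.11×10⁻⁶) exceeds Ksp (5.13×10⁻⁹), BaCO₃ will precipitate.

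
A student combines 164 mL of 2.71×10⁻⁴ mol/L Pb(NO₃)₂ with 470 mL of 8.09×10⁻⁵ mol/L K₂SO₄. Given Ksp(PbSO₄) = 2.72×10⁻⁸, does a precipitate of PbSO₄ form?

Total volume after mixing = 164 + 470 = 634 mL.
[Pb²⁺] = (2.71×10⁻⁴)(164)/634 = 7.01×10⁻⁵ mol/L
[SO₄²⁻] = (8.09×10⁻⁵)(470)/634 = 6.00×10⁻⁵ mol/L
Q = [Pb²⁺][SO₄²⁻] = 4.20×10⁻⁹
Since Q (4.20×10⁻⁹) is less than Ksp (2.72×10⁻⁸), no PbSO₄ precipitates.

No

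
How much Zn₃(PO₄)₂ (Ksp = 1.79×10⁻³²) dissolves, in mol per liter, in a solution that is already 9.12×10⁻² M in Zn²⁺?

2.43×10⁻¹⁵ M

Zn₃(PO₄)₂(s) ⇌ 3 Zn²⁺(aq) + 2 PO₄³⁻(aq)
Zn²⁺ is already present at 9.12×10⁻² M. If s mol/L of Zn₃(PO₄)₂ dissolves, [PO₄³⁻] = 2s while [Zn²⁺] ≈ 9.12×10⁻² M.
Ksp = [Zn²⁺]^3[PO₄³⁻]^2 = (9.12×10⁻²)^3(2s)^2
(2s)^2 = 1.79×10⁻³² / (9.12×10⁻²)^3 = 2.36×10⁻²⁹
s = 2.43×10⁻¹⁵ M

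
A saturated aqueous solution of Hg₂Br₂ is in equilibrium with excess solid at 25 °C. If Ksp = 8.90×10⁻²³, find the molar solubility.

Hg₂Br₂(s) ⇌ Hg₂²⁺(aq) + 2 Br⁻(aq)
With molar solubility s: [Hg₂²⁺] = s, [Br⁻] = 2s.
Ksp = [Hg₂²⁺][Br⁻]^2 = s · (2s)^2 = 4s^3
4s^3 = 8.90×10⁻²³  ⇒  s^3 = 2.23×10⁻²³
Taking the 3rd root, s = 2.81×10⁻⁸ M.

2.81×10⁻⁸ M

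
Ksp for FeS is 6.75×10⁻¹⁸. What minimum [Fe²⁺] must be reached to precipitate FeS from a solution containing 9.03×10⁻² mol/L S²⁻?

Precipitation begins when Q = Ksp.
FeS(s) ⇌ Fe²⁺(aq) + S²⁻(aq)
Ksp = [Fe²⁺][S²⁻] = [Fe²⁺](9.03×10⁻²)
[Fe²⁺] = 6.75×10⁻¹⁸ / (9.03×10⁻²) = 7.48×10⁻¹⁷
[Fe²⁺] = 7.48×10⁻¹⁷ mol/L

7.48×10⁻¹⁷ M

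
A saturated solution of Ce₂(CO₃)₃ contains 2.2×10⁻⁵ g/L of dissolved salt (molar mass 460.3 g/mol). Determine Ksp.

Ksp = 2.7×10⁻³⁵

Convert to molarity: s = 2.2×10⁻⁵ / 460.3 = 4.779×10⁻⁸ mol/L
Ce₂(CO₃)₃(s) ⇌ 2 Ce³⁺(aq) + 3 CO₃²⁻(aq)
Let s be the molar solubility. Then [Ce³⁺] = 2s and [CO₃²⁻] = 3s.
Ksp = [Ce³⁺]^2[CO₃²⁻]^3 = (2s)^2 · (3s)^3 = 108s^5
Ksp = 108 × (4.779×10⁻⁸)^5 = 2.7×10⁻³⁵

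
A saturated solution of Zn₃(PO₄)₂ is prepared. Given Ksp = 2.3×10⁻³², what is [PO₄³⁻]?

3.7×10⁻⁷ M

Zn₃(PO₄)₂(s) ⇌ 3 Zn²⁺(aq) + 2 PO₄³⁻(aq)
With molar solubility s: [Zn²⁺] = 3s, [PO₄³⁻] = 2s.
Ksp = [Zn²⁺]^3[PO₄³⁻]^2 = (3s)^3 · (2s)^2 = 108s^5 = 2.3×10⁻³²
s = 1.8×10⁻⁷ M
[PO₄³⁻] = 2s = 3.7×10⁻⁷ M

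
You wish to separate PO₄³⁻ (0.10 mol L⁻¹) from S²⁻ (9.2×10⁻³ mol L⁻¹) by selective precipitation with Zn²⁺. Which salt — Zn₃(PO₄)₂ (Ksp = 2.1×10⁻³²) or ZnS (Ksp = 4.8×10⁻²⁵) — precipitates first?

ZnS

Precipitation begins when Q = Ksp.
For Zn₃(PO₄)₂: [Zn²⁺] = (Ksp/[PO₄³⁻]^2)^(1/3) = 1.3×10⁻¹⁰ mol L⁻¹
For ZnS: [Zn²⁺] = (Ksp/[S²⁻]) = 5.2×10⁻²³ mol L⁻¹
ZnS requires the lower [Zn²⁺], so it precipitates first.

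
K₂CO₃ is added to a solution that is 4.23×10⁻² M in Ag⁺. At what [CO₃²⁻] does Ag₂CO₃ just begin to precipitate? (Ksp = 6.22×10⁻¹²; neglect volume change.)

Precipitation begins when Q = Ksp.
Ag₂CO₃(s) ⇌ 2 Ag⁺(aq) + CO₃²⁻(aq)
Ksp = [Ag⁺]^2[CO₃²⁻] = [CO₃²⁻](4.23×10⁻²)^2
[CO₃²⁻] = 6.22×10⁻¹² / (4.23×10⁻²)^2 = 3.48×10⁻⁹
[CO₃²⁻] = 3.48×10⁻⁹ M

3.48×10⁻⁹ M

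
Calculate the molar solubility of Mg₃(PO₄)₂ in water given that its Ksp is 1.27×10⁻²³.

Mg₃(PO₄)₂(s) ⇌ 3 Mg²⁺(aq) + 2 PO₄³⁻(aq)
Let s be the molar solubility. Then [Mg²⁺] = 3s and [PO₄³⁻] = 2s.
Ksp = [Mg²⁺]^3[PO₄³⁻]^2 = (3s)^3 · (2s)^2 = 108s^5
108s^5 = 1.27×10⁻²³  ⇒  s^5 = 1.18×10⁻²⁵
s = (1.18×10⁻²⁵)^(1/5) = 1.03×10⁻⁵ mol/L

1.03×10⁻⁵ M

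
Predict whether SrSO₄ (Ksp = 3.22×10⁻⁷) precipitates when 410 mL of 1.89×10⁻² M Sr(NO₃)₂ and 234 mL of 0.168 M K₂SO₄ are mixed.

Yes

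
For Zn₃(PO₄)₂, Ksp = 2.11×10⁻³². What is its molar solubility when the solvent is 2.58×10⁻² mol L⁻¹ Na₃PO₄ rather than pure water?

Zn₃(PO₄)₂(s) ⇌ 3 Zn²⁺(aq) + 2 PO₄³⁻(aq)
With PO₄³⁻ already at 2.58×10⁻² mol L⁻¹ and s small, take [PO₄³⁻] ≈ 2.58×10⁻² mol L⁻¹ and [Zn²⁺] = 3s.
Ksp = [Zn²⁺]^3[PO₄³⁻]^2 = (3s)^3(2.58×10⁻²)^2
(3s)^3 = 2.11×10⁻³² / (2.58×10⁻²)^2 = 3.17×10⁻²⁹
s = 1.05×10⁻¹⁰ mol L⁻¹

1.05×10⁻¹⁰ M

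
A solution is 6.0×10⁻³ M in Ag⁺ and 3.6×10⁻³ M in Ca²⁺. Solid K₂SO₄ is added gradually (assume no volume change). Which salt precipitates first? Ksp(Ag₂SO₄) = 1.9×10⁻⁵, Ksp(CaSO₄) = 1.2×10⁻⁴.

A salt starts to precipitate once the ion product Q reaches its Ksp.
For Ag₂SO₄: [SO₄²⁻] = (Ksp/[Ag⁺]^2) = 0.53 M
For CaSO₄: [SO₄²⁻] = (Ksp/[Ca²⁺]) = 3.3×10⁻² M
The smaller threshold [SO₄²⁻] is reached first, so CaSO₄ precipitates first.

CaSO₄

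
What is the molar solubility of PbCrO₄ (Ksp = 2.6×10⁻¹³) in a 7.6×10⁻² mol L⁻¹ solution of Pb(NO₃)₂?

3.4×10⁻¹² M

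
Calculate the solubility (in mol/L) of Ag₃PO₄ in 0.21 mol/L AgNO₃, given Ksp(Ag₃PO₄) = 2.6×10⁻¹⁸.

Ag₃PO₄(s) ⇌ 3 Ag⁺(aq) + PO₄³⁻(aq)
Ag⁺ is already present at 0.21 mol/L. If s mol/L of Ag₃PO₄ dissolves, [PO₄³⁻] = s while [Ag⁺] ≈ 0.21 mol/L.
Ksp = [Ag⁺]^3[PO₄³⁻] = (0.21)^3s
s = 2.6×10⁻¹⁸ / (0.21)^3 = 2.8×10⁻¹⁶
s = 2.8×10⁻¹⁶ mol/L

2.8×10⁻¹⁶ M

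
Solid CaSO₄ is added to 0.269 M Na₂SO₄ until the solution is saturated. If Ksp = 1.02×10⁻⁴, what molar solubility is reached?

3.79×10⁻⁴ M

CaSO₄(s) ⇌ Ca²⁺(aq) + SO₄²⁻(aq)
SO₄²⁻ is already present at 0.269 M. If s mol/L of CaSO₄ dissolves, [Ca²⁺] = s while [SO₄²⁻] ≈ 0.269 M.
Ksp = [Ca²⁺][SO₄²⁻] = s(0.269)
s = 1.02×10⁻⁴ / (0.269) = 3.79×10⁻⁴
s = 3.79×10⁻⁴ M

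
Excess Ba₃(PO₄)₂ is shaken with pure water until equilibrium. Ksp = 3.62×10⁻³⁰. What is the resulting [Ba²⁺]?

Ba₃(PO₄)₂(s) ⇌ 3 Ba²⁺(aq) + 2 PO₄³⁻(aq)
Let s be the molar solubility. Then [Ba²⁺] = 3s and [PO₄³⁻] = 2s.
Ksp = [Ba²⁺]^3[PO₄³⁻]^2 = (3s)^3 · (2s)^2 = 108s^5 = 3.62×10⁻³⁰
s = 5.07×10⁻⁷ mol/L
[Ba²⁺] = 3s = 1.52×10⁻⁶ mol/L

1.52×10⁻⁶ M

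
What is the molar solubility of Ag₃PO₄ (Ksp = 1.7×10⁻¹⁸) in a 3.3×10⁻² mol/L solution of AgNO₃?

4.7×10⁻¹⁴ M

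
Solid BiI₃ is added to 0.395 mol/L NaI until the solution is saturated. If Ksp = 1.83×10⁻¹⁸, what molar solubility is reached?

2.97×10⁻¹⁷ M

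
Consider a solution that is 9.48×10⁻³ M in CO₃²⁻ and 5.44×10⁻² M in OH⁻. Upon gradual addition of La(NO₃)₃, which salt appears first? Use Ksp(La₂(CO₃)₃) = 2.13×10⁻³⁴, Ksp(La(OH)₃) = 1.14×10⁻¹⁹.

A salt starts to precipitate once the ion product Q reaches its Ksp.
For La₂(CO₃)₃: [La³⁺] = (Ksp/[CO₃²⁻]^3)^(1/2) = 1.58×10⁻¹⁴ M
For La(OH)₃: [La³⁺] = (Ksp/[OH⁻]^3) = 7.08×10⁻¹⁶ M
Since La(OH)₃ needs less La³⁺ to reach saturation, it precipitates first.

La(OH)₃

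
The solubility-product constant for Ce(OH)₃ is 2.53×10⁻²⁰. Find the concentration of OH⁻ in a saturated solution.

1.66×10⁻⁵ M

Ce(OH)₃(s) ⇌ Ce³⁺(aq) + 3 OH⁻(aq)
Call the molar solubility s, so that [Ce³⁺] = s and [OH⁻] = 3s.
Ksp = [Ce³⁺][OH⁻]^3 = s · (3s)^3 = 27s^4 = 2.53×10⁻²⁰
s = 5.53×10⁻⁶ M
[OH⁻] = 3s = 1.66×10⁻⁵ M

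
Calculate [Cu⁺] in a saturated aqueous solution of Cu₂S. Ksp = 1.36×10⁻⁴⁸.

Cu₂S(s) ⇌ 2 Cu⁺(aq) + S²⁻(aq)
If s mol/L of Cu₂S dissolves, [Cu⁺] = 2s and [S²⁻] = s.
Ksp = [Cu⁺]^2[S²⁻] = (2s)^2 · s = 4s^3 = 1.36×10⁻⁴⁸
s = 6.98×10⁻¹⁷ mol L⁻¹
[Cu⁺] = 2s = 1.40×10⁻¹⁶ mol L⁻¹

1.40×10⁻¹⁶ M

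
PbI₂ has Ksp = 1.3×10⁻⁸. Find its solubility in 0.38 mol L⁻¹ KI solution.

9.0×10⁻⁸ M

PbI₂(s) ⇌ Pb²⁺(aq) + 2 I⁻(aq)
Let s be the solubility of PbI₂ here. The common ion gives [I⁻] ≈ 0.38 mol L⁻¹, and [Pb²⁺] = s.
Ksp = [Pb²⁺][I⁻]^2 = s(0.38)^2
s = 1.3×10⁻⁸ / (0.38)^2 = 9.0×10⁻⁸
s = 9.0×10⁻⁸ mol L⁻¹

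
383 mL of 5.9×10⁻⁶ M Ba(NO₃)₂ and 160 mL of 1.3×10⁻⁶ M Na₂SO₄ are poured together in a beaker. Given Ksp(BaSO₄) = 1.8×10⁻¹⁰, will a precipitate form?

Total volume after mixing = 383 + 160 = 543 mL.
[Ba²⁺] = (5.9×10⁻⁶)(383)/543 = 4.2×10⁻⁶ M
[SO₄²⁻] = (1.3×10⁻⁶)(160)/543 = 3.8×10⁻⁷ M
Q = [Ba²⁺][SO₄²⁻] = 1.6×10⁻¹²
Since Q (1.6×10⁻¹²) is less than Ksp (1.8×10⁻¹⁰), no BaSO₄ precipitates.

No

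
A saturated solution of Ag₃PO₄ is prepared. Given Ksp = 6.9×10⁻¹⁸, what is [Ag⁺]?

6.7×10⁻⁵ M

Ag₃PO₄(s) ⇌ 3 Ag⁺(aq) + PO₄³⁻(aq)
Let s be the molar solubility. Then [Ag⁺] = 3s and [PO₄³⁻] = s.
Ksp = [Ag⁺]^3[PO₄³⁻] = (3s)^3 · s = 27s^4 = 6.9×10⁻¹⁸
s = 2.2×10⁻⁵ M
[Ag⁺] = 3s = 6.7×10⁻⁵ M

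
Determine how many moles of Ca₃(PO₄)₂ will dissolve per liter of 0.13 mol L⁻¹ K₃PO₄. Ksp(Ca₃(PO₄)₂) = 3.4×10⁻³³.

Ca₃(PO₄)₂(s) ⇌ 3 Ca²⁺(aq) + 2 PO₄³⁻(aq)
With PO₄³⁻ already at 0.13 mol L⁻¹ and s small, take [PO₄³⁻] ≈ 0.13 mol L⁻¹ and [Ca²⁺] = 3s.
Ksp = [Ca²⁺]^3[PO₄³⁻]^2 = (3s)^3(0.13)^2
(3s)^3 = 3.4×10⁻³³ / (0.13)^2 = 2.0×10⁻³¹
s = 2.0×10⁻¹¹ mol L⁻¹

2.0×10⁻¹¹ M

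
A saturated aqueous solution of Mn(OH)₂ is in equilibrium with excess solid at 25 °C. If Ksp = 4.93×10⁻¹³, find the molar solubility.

4.98×10⁻⁵ M

Mn(OH)₂(s) ⇌ Mn²⁺(aq) + 2 OH⁻(aq)
For each mole of Mn(OH)₂ that dissolves per liter, [Mn²⁺] = s and [OH⁻] = 2s; let s denote this solubility.
Ksp = [Mn²⁺][OH⁻]^2 = s · (2s)^2 = 4s^3
4s^3 = 4.93×10⁻¹³  ⇒  s^3 = 1.23×10⁻¹³
s = 4.98×10⁻⁵ M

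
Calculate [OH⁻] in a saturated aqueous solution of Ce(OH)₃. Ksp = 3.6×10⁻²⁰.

Ce(OH)₃(s) ⇌ Ce³⁺(aq) + 3 OH⁻(aq)
For each mole of Ce(OH)₃ that dissolves per liter, [Ce³⁺] = s and [OH⁻] = 3s; let s denote this solubility.
Ksp = [Ce³⁺][OH⁻]^3 = s · (3s)^3 = 27s^4 = 3.6×10⁻²⁰
s = 6.0×10⁻⁶ mol L⁻¹
[OH⁻] = 3s = 1.8×10⁻⁵ mol L⁻¹

1.8×10⁻⁵ M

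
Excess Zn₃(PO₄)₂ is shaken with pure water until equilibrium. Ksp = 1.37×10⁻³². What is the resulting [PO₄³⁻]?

3.32×10⁻⁷ M

Zn₃(PO₄)₂(s) ⇌ 3 Zn²⁺(aq) + 2 PO₄³⁻(aq)
Call the molar solubility s, so that [Zn²⁺] = 3s and [PO₄³⁻] = 2s.
Ksp = [Zn²⁺]^3[PO₄³⁻]^2 = (3s)^3 · (2s)^2 = 108s^5 = 1.37×10⁻³²
s = 1.66×10⁻⁷ M
[PO₄³⁻] = 2s = 3.32×10⁻⁷ M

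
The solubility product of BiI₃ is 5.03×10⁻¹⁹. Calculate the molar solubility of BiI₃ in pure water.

BiI₃(s) ⇌ Bi³⁺(aq) + 3 I⁻(aq)
Let s be the molar solubility. Then [Bi³⁺] = s and [I⁻] = 3s.
Ksp = [Bi³⁺][I⁻]^3 = s · (3s)^3 = 27s^4
27s^4 = 5.03×10⁻¹⁹  ⇒  s^4 = 1.86×10⁻²⁰
s = (1.86×10⁻²⁰)^(1/4) = 1.17×10⁻⁵ M

1.17×10⁻⁵ M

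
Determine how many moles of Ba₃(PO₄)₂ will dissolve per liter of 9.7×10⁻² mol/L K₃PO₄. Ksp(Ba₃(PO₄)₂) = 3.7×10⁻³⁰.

Ba₃(PO₄)₂(s) ⇌ 3 Ba²⁺(aq) + 2 PO₄³⁻(aq)
Let s be the solubility of Ba₃(PO₄)₂ here. The common ion gives [PO₄³⁻] ≈ 9.7×10⁻² mol/L, and [Ba²⁺] = 3s.
Ksp = [Ba²⁺]^3[PO₄³⁻]^2 = (3s)^3(9.7×10⁻²)^2
(3s)^3 = 3.7×10⁻³⁰ / (9.7×10⁻²)^2 = 3.9×10⁻²⁸
s = 2.4×10⁻¹⁰ mol/L

2.4×10⁻¹⁰ M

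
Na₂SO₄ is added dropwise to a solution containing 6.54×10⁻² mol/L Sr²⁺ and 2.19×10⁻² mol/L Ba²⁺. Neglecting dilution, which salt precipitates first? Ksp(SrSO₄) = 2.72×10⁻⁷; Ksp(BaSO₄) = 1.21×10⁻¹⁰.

BaSO₄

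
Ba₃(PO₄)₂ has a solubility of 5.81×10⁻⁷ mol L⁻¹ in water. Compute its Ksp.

Ba₃(PO₄)₂(s) ⇌ 3 Ba²⁺(aq) + 2 PO₄³⁻(aq)
If s mol/L of Ba₃(PO₄)₂ dissolves, [Ba²⁺] = 3s and [PO₄³⁻] = 2s.
Ksp = [Ba²⁺]^3[PO₄³⁻]^2 = (3s)^3 · (2s)^2 = 108s^5
Ksp = 108 × (5.81×10⁻⁷)^5 = 7.15×10⁻³⁰

Ksp = 7.15×10⁻³⁰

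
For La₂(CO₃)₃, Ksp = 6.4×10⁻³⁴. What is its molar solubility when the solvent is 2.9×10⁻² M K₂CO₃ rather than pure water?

La₂(CO₃)₃(s) ⇌ 2 La³⁺(aq) + 3 CO₃²⁻(aq)
Let s be the solubility of La₂(CO₃)₃ here. The common ion gives [CO₃²⁻] ≈ 2.9×10⁻² M, and [La³⁺] = 2s.
Ksp = [La³⁺]^2[CO₃²⁻]^3 = (2s)^2(2.9×10⁻²)^3
(2s)^2 = 6.4×10⁻³⁴ / (2.9×10⁻²)^3 = 2.6×10⁻²⁹
s = 2.6×10⁻¹⁵ M

2.6×10⁻¹⁵ M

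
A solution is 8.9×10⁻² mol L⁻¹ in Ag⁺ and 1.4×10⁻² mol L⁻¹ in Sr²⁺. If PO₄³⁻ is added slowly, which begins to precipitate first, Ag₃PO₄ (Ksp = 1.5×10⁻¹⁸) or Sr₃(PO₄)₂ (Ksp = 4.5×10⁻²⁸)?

Precipitation of each salt begins when its ion product equals Ksp.
For Ag₃PO₄: [PO₄³⁻] = (Ksp/[Ag⁺]^3) = 2.1×10⁻¹⁵ mol L⁻¹
For Sr₃(PO₄)₂: [PO₄³⁻] = (Ksp/[Sr²⁺]^3)^(1/2) = 1.3×10⁻¹¹ mol L⁻¹
The smaller threshold [PO₄³⁻] is reached first, so Ag₃PO₄ precipitates first.

Ag₃PO₄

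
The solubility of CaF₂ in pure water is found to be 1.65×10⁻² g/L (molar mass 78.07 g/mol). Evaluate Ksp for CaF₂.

Molar solubility s = (1.65×10⁻² g/L) / (78.07 g/mol) = 2.1135×10⁻⁴ mol/L
CaF₂(s) ⇌ Ca²⁺(aq) + 2 F⁻(aq)
With molar solubility s: [Ca²⁺] = s, [F⁻] = 2s.
Ksp = [Ca²⁺][F⁻]^2 = s · (2s)^2 = 4s^3
Ksp = 4 × (2.1135×10⁻⁴)^3 = 3.78×10⁻¹¹

Ksp = 3.78×10⁻¹¹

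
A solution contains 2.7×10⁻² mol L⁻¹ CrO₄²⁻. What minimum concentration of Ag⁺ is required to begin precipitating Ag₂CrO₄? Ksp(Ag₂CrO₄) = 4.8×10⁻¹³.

4.2×10⁻⁶ M

A salt starts to precipitate once the ion product Q reaches its Ksp.
Ag₂CrO₄(s) ⇌ 2 Ag⁺(aq) + CrO₄²⁻(aq)
Ksp = [Ag⁺]^2[CrO₄²⁻] = [Ag⁺]^2(2.7×10⁻²)
[Ag⁺]^2 = 4.8×10⁻¹³ / (2.7×10⁻²) = 1.8×10⁻¹¹
[Ag⁺] = 4.2×10⁻⁶ mol L⁻¹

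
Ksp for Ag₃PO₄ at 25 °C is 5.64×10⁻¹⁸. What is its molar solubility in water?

Ag₃PO₄(s) ⇌ 3 Ag⁺(aq) + PO₄³⁻(aq)
If s mol/L of Ag₃PO₄ dissolves, [Ag⁺] = 3s and [PO₄³⁻] = s.
Ksp = [Ag⁺]^3[PO₄³⁻] = (3s)^3 · s = 27s^4
27s^4 = 5.64×10⁻¹⁸  ⇒  s^4 = 2.09×10⁻¹⁹
s = (2.09×10⁻¹⁹)^(1/4) = 2.14×10⁻⁵ mol L⁻¹

2.14×10⁻⁵ M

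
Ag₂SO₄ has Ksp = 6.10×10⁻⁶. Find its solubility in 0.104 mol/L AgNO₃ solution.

5.64×10⁻⁴ M

Ag₂SO₄(s) ⇌ 2 Ag⁺(aq) + SO₄²⁻(aq)
With Ag⁺ already at 0.104 mol/L and s small, take [Ag⁺] ≈ 0.104 mol/L and [SO₄²⁻] = s.
Ksp = [Ag⁺]^2[SO₄²⁻] = (0.104)^2s
s = 6.10×10⁻⁶ / (0.104)^2 = 5.64×10⁻⁴
s = 5.64×10⁻⁴ mol/L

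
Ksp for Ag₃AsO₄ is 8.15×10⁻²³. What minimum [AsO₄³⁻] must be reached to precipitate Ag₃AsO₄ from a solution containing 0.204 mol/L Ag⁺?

A salt starts to precipitate once the ion product Q reaches its Ksp.
Ag₃AsO₄(s) ⇌ 3 Ag⁺(aq) + AsO₄³⁻(aq)
Ksp = [Ag⁺]^3[AsO₄³⁻] = [AsO₄³⁻](0.204)^3
[AsO₄³⁻] = 8.15×10⁻²³ / (0.204)^3 = 9.60×10⁻²¹
[AsO₄³⁻] = 9.60×10⁻²¹ mol/L

9.60×10⁻²¹ M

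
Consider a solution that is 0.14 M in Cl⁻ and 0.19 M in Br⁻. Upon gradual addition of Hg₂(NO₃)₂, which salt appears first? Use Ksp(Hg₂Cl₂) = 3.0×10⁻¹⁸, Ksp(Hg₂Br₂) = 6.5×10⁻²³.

A salt starts to precipitate once the ion product Q reaches its Ksp.
For Hg₂Cl₂: [Hg₂²⁺] = (Ksp/[Cl⁻]^2) = 1.5×10⁻¹⁶ M
For Hg₂Br₂: [Hg₂²⁺] = (Ksp/[Br⁻]^2) = 1.8×10⁻²¹ M
Hg₂Br₂ requires the lower [Hg₂²⁺], so it precipitates first.

Hg₂Br₂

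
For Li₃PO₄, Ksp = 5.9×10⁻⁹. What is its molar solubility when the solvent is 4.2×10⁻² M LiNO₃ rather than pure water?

8.0×10⁻⁵ M

Li₃PO₄(s) ⇌ 3 Li⁺(aq) + PO₄³⁻(aq)
Let s be the solubility of Li₃PO₄ here. The common ion gives [Li⁺] ≈ 4.2×10⁻² M, and [PO₄³⁻] = s.
Ksp = [Li⁺]^3[PO₄³⁻] = (4.2×10⁻²)^3s
s = 5.9×10⁻⁹ / (4.2×10⁻²)^3 = 8.0×10⁻⁵
s = 8.0×10⁻⁵ M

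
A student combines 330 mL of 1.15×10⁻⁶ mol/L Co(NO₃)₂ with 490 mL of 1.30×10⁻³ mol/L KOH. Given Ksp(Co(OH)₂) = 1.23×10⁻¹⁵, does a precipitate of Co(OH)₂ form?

Total volume after mixing = 330 + 490 = 820 mL.
[Co²⁺] = (1.15×10⁻⁶)(330)/820 = 4.63×10⁻⁷ mol/L
[OH⁻] = (1.30×10⁻³)(490)/820 = 7.77×10⁻⁴ mol/L
Q = [Co²⁺][OH⁻]^2 = 2.79×10⁻¹³
Q = 2.79×10⁻¹³ > Ksp = 1.23×10⁻¹⁵, so the solution is supersaturated and Co(OH)₂ precipitates.

Yes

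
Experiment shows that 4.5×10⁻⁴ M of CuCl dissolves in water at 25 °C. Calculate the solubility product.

CuCl(s) ⇌ Cu⁺(aq) + Cl⁻(aq)
Let s be the molar solubility. Then [Cu⁺] = s and [Cl⁻] = s.
Ksp = [Cu⁺][Cl⁻] = s · s = s^2
Ksp = (4.5×10⁻⁴)^2 = 2.0×10⁻⁷

Ksp = 2.0×10⁻⁷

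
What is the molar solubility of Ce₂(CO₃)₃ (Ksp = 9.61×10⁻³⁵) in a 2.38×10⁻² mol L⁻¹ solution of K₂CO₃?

Ce₂(CO₃)₃(s) ⇌ 2 Ce³⁺(aq) + 3 CO₃²⁻(aq)
With CO₃²⁻ already at 2.38×10⁻² mol L⁻¹ and s small, take [CO₃²⁻] ≈ 2.38×10⁻² mol L⁻¹ and [Ce³⁺] = 2s.
Ksp = [Ce³⁺]^2[CO₃²⁻]^3 = (2s)^2(2.38×10⁻²)^3
(2s)^2 = 9.61×10⁻³⁵ / (2.38×10⁻²)^3 = 7.13×10⁻³⁰
s = 1.33×10⁻¹⁵ mol L⁻¹

1.33×10⁻¹⁵ M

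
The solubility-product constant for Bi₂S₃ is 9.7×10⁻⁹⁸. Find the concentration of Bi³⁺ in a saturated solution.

3.1×10⁻²⁰ M

Bi₂S₃(s) ⇌ 2 Bi³⁺(aq) + 3 S²⁻(aq)
If s mol/L of Bi₂S₃ dissolves, [Bi³⁺] = 2s and [S²⁻] = 3s.
Ksp = [Bi³⁺]^2[S²⁻]^3 = (2s)^2 · (3s)^3 = 108s^5 = 9.7×10⁻⁹⁸
s = 1.6×10⁻²⁰ mol L⁻¹
[Bi³⁺] = 2s = 3.1×10⁻²⁰ mol L⁻¹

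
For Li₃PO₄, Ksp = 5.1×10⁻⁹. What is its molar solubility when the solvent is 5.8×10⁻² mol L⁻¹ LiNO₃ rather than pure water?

2.6×10⁻⁵ M

Li₃PO₄(s) ⇌ 3 Li⁺(aq) + PO₄³⁻(aq)
The solution already contains Li⁺ at 5.8×10⁻² mol L⁻¹. Let s be the molar solubility of Li₃PO₄.
[Li⁺] ≈ 5.8×10⁻² mol L⁻¹ (common ion dominates); [PO₄³⁻] = s.
Ksp = [Li⁺]^3[PO₄³⁻] = (5.8×10⁻²)^3s
s = 5.1×10⁻⁹ / (5.8×10⁻²)^3 = 2.6×10⁻⁵
s = 2.6×10⁻⁵ mol L⁻¹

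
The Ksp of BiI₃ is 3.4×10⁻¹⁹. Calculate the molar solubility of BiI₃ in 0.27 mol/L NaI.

BiI₃(s) ⇌ Bi³⁺(aq) + 3 I⁻(aq)
I⁻ is already present at 0.27 mol/L. If s mol/L of BiI₃ dissolves, [Bi³⁺] = s while [I⁻] ≈ 0.27 mol/L.
Ksp = [Bi³⁺][I⁻]^3 = s(0.27)^3
s = 3.4×10⁻¹⁹ / (0.27)^3 = 1.7×10⁻¹⁷
s = 1.7×10⁻¹⁷ mol/L

1.7×10⁻¹⁷ M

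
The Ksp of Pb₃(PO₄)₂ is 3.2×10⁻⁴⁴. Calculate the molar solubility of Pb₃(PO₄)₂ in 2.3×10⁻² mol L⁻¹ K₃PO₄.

1.3×10⁻¹⁴ M

Pb₃(PO₄)₂(s) ⇌ 3 Pb²⁺(aq) + 2 PO₄³⁻(aq)
With PO₄³⁻ already at 2.3×10⁻² mol L⁻¹ and s small, take [PO₄³⁻] ≈ 2.3×10⁻² mol L⁻¹ and [Pb²⁺] = 3s.
Ksp = [Pb²⁺]^3[PO₄³⁻]^2 = (3s)^3(2.3×10⁻²)^2
(3s)^3 = 3.2×10⁻⁴⁴ / (2.3×10⁻²)^2 = 6.0×10⁻⁴¹
s = 1.3×10⁻¹⁴ mol L⁻¹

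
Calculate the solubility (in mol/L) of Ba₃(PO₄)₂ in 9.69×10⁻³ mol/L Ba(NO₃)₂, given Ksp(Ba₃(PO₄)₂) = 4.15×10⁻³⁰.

Ba₃(PO₄)₂(s) ⇌ 3 Ba²⁺(aq) + 2 PO₄³⁻(aq)
Let s be the solubility of Ba₃(PO₄)₂ here. The common ion gives [Ba²⁺] ≈ 9.69×10⁻³ mol/L, and [PO₄³⁻] = 2s.
Ksp = [Ba²⁺]^3[PO₄³⁻]^2 = (9.69×10⁻³)^3(2s)^2
(2s)^2 = 4.15×10⁻³⁰ / (9.69×10⁻³)^3 = 4.56×10⁻²⁴
s = 1.07×10⁻¹² mol/L

1.07×10⁻¹² M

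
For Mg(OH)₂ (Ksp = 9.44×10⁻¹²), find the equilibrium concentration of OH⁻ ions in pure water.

2.66×10⁻⁴ M

Mg(OH)₂(s) ⇌ Mg²⁺(aq) + 2 OH⁻(aq)
Call the molar solubility s, so that [Mg²⁺] = s and [OH⁻] = 2s.
Ksp = [Mg²⁺][OH⁻]^2 = s · (2s)^2 = 4s^3 = 9.44×10⁻¹²
s = 1.33×10⁻⁴ mol/L
[OH⁻] = 2s = 2.66×10⁻⁴ mol/L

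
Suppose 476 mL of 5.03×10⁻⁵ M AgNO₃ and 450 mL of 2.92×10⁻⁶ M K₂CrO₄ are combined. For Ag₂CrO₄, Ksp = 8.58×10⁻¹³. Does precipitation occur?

No

After mixing, V = 476 mL + 450 mL = 926 mL.
[Ag⁺] = (5.03×10⁻⁵)(476)/926 = 2.59×10⁻⁵ M
[CrO₄²⁻] = (2.92×10⁻⁶)(450)/926 = 1.42×10⁻⁶ M
Q = [Ag⁺]^2[CrO₄²⁻] = 9.49×10⁻¹⁶
Q = 9.49×10⁻¹⁶ < Ksp = 8.58×10⁻¹³, so the solution is unsaturated and no precipitate forms.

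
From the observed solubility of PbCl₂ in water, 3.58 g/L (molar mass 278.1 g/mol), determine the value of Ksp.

Ksp = 8.53×10⁻⁶

Molar solubility s = (3.58 g/L) / (278.1 g/mol) = 1.2873×10⁻² mol/L
PbCl₂(s) ⇌ Pb²⁺(aq) + 2 Cl⁻(aq)
Call the molar solubility s, so that [Pb²⁺] = s and [Cl⁻] = 2s.
Ksp = [Pb²⁺][Cl⁻]^2 = s · (2s)^2 = 4s^3
Ksp = 4 × (1.2873×10⁻²)^3 = 8.53×10⁻⁶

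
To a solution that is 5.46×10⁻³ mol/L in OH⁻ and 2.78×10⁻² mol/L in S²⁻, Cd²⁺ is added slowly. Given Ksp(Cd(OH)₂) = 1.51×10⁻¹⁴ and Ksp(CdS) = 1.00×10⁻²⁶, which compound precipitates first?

CdS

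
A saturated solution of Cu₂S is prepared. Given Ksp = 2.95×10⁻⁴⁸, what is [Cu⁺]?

1.81×10⁻¹⁶ M

Cu₂S(s) ⇌ 2 Cu⁺(aq) + S²⁻(aq)
Let s be the molar solubility. Then [Cu⁺] = 2s and [S²⁻] = s.
Ksp = [Cu⁺]^2[S²⁻] = (2s)^2 · s = 4s^3 = 2.95×10⁻⁴⁸
s = 9.03×10⁻¹⁷ mol/L
[Cu⁺] = 2s = 1.81×10⁻¹⁶ mol/L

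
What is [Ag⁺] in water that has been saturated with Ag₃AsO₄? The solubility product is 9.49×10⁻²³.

4.11×10⁻⁶ M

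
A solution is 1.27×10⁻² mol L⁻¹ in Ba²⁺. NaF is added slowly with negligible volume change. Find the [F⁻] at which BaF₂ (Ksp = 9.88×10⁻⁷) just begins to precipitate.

8.82×10⁻³ M

Each salt precipitates once Q = Ksp for that salt.
BaF₂(s) ⇌ Ba²⁺(aq) + 2 F⁻(aq)
Ksp = [Ba²⁺][F⁻]^2 = [F⁻]^2(1.27×10⁻²)
[F⁻]^2 = 9.88×10⁻⁷ / (1.27×10⁻²) = 7.78×10⁻⁵
[F⁻] = 8.82×10⁻³ mol L⁻¹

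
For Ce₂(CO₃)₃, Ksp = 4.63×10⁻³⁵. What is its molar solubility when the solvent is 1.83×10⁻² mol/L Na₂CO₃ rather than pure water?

Ce₂(CO₃)₃(s) ⇌ 2 Ce³⁺(aq) + 3 CO₃²⁻(aq)
Let s be the solubility of Ce₂(CO₃)₃ here. The common ion gives [CO₃²⁻] ≈ 1.83×10⁻² mol/L, and [Ce³⁺] = 2s.
Ksp = [Ce³⁺]^2[CO₃²⁻]^3 = (2s)^2(1.83×10⁻²)^3
(2s)^2 = 4.63×10⁻³⁵ / (1.83×10⁻²)^3 = 7.55×10⁻³⁰
s = 1.37×10⁻¹⁵ mol/L

1.37×10⁻¹⁵ M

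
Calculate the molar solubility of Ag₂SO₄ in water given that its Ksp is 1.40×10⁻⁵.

1.52×10⁻² M

Ag₂SO₄(s) ⇌ 2 Ag⁺(aq) + SO₄²⁻(aq)
Call the molar solubility s, so that [Ag⁺] = 2s and [SO₄²⁻] = s.
Ksp = [Ag⁺]^2[SO₄²⁻] = (2s)^2 · s = 4s^3
4s^3 = 1.40×10⁻⁵  ⇒  s^3 = 3.50×10⁻⁶
s = 1.52×10⁻² mol L⁻¹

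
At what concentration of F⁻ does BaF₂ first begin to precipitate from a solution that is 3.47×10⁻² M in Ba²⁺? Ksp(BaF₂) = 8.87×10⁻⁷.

5.06×10⁻³ M

Precipitation of each salt begins when its ion product equals Ksp.
BaF₂(s) ⇌ Ba²⁺(aq) + 2 F⁻(aq)
Ksp = [Ba²⁺][F⁻]^2 = [F⁻]^2(3.47×10⁻²)
[F⁻]^2 = 8.87×10⁻⁷ / (3.47×10⁻²) = 2.56×10⁻⁵
[F⁻] = 5.06×10⁻³ M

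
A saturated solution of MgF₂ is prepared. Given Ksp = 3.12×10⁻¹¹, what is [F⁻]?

MgF₂(s) ⇌ Mg²⁺(aq) + 2 F⁻(aq)
Let s be the molar solubility. Then [Mg²⁺] = s and [F⁻] = 2s.
Ksp = [Mg²⁺][F⁻]^2 = s · (2s)^2 = 4s^3 = 3.12×10⁻¹¹
s = 1.98×10⁻⁴ mol/L
[F⁻] = 2s = 3.97×10⁻⁴ mol/L

3.97×10⁻⁴ M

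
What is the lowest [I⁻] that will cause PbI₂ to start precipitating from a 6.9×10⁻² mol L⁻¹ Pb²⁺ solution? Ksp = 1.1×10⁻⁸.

A salt starts to precipitate once the ion product Q reaches its Ksp.
PbI₂(s) ⇌ Pb²⁺(aq) + 2 I⁻(aq)
Ksp = [Pb²⁺][I⁻]^2 = [I⁻]^2(6.9×10⁻²)
[I⁻]^2 = 1.1×10⁻⁸ / (6.9×10⁻²) = 1.6×10⁻⁷
[I⁻] = 4.0×10⁻⁴ mol L⁻¹

4.0×10⁻⁴ M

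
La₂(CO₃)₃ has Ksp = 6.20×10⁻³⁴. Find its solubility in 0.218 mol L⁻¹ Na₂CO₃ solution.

1.22×10⁻¹⁶ M

La₂(CO₃)₃(s) ⇌ 2 La³⁺(aq) + 3 CO₃²⁻(aq)
The solution already contains CO₃²⁻ at 0.218 mol L⁻¹. Let s be the molar solubility of La₂(CO₃)₃.
[CO₃²⁻] ≈ 0.218 mol L⁻¹ (common ion dominates); [La³⁺] = 2s.
Ksp = [La³⁺]^2[CO₃²⁻]^3 = (2s)^2(0.218)^3
(2s)^2 = 6.20×10⁻³⁴ / (0.218)^3 = 5.98×10⁻³²
s = 1.22×10⁻¹⁶ mol L⁻¹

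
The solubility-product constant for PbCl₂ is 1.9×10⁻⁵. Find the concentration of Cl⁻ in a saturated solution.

PbCl₂(s) ⇌ Pb²⁺(aq) + 2 Cl⁻(aq)
If s mol/L of PbCl₂ dissolves, [Pb²⁺] = s and [Cl⁻] = 2s.
Ksp = [Pb²⁺][Cl⁻]^2 = s · (2s)^2 = 4s^3 = 1.9×10⁻⁵
s = 1.7×10⁻² mol/L
[Cl⁻] = 2s = 3.4×10⁻² mol/L

3.4×10⁻² M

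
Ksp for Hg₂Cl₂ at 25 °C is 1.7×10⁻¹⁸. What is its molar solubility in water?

Hg₂Cl₂(s) ⇌ Hg₂²⁺(aq) + 2 Cl⁻(aq)
For each mole of Hg₂Cl₂ that dissolves per liter, [Hg₂²⁺] = s and [Cl⁻] = 2s; let s denote this solubility.
Ksp = [Hg₂²⁺][Cl⁻]^2 = s · (2s)^2 = 4s^3
4s^3 = 1.7×10⁻¹⁸  ⇒  s^3 = 4.3×10⁻¹⁹
s = 7.5×10⁻⁷ mol/L

7.5×10⁻⁷ M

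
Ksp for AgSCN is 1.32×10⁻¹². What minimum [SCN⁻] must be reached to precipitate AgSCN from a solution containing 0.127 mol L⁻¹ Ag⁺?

A salt starts to precipitate once the ion product Q reaches its Ksp.
AgSCN(s) ⇌ Ag⁺(aq) + SCN⁻(aq)
Ksp = [Ag⁺][SCN⁻] = [SCN⁻](0.127)
[SCN⁻] = 1.32×10⁻¹² / (0.127) = 1.04×10⁻¹¹
[SCN⁻] = 1.04×10⁻¹¹ mol L⁻¹

1.04×10⁻¹¹ M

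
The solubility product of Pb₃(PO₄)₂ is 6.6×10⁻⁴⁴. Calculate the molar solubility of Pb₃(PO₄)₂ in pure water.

9.1×10⁻¹⁰ M

Pb₃(PO₄)₂(s) ⇌ 3 Pb²⁺(aq) + 2 PO₄³⁻(aq)
If s mol/L of Pb₃(PO₄)₂ dissolves, [Pb²⁺] = 3s and [PO₄³⁻] = 2s.
Ksp = [Pb²⁺]^3[PO₄³⁻]^2 = (3s)^3 · (2s)^2 = 108s^5
108s^5 = 6.6×10⁻⁴⁴  ⇒  s^5 = 6.1×10⁻⁴⁶
s = 9.1×10⁻¹⁰ M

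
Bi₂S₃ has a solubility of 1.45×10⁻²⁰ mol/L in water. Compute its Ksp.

Ksp = 6.92×10⁻⁹⁸

Bi₂S₃(s) ⇌ 2 Bi³⁺(aq) + 3 S²⁻(aq)
Let s be the molar solubility. Then [Bi³⁺] = 2s and [S²⁻] = 3s.
Ksp = [Bi³⁺]^2[S²⁻]^3 = (2s)^2 · (3s)^3 = 108s^5
Ksp = 108 × (1.45×10⁻²⁰)^5 = 6.92×10⁻⁹⁸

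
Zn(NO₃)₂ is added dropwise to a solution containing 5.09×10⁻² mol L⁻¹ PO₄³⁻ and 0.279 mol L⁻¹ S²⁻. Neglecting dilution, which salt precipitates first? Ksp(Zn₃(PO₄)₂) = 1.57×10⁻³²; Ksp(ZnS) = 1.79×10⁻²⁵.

ZnS

Precipitation of each salt begins when its ion product equals Ksp.
For Zn₃(PO₄)₂: [Zn²⁺] = (Ksp/[PO₄³⁻]^2)^(1/3) = 1.82×10⁻¹⁰ mol L⁻¹
For ZnS: [Zn²⁺] = (Ksp/[S²⁻]) = 6.42×10⁻²⁵ mol L⁻¹
Since ZnS needs less Zn²⁺ to reach saturation, it precipitates first.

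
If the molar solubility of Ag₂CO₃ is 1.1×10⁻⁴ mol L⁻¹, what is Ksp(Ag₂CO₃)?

Ag₂CO₃(s) ⇌ 2 Ag⁺(aq) + CO₃²⁻(aq)
Let s be the molar solubility. Then [Ag⁺] = 2s and [CO₃²⁻] = s.
Ksp = [Ag⁺]^2[CO₃²⁻] = (2s)^2 · s = 4s^3
Ksp = 4 × (1.1×10⁻⁴)^3 = 5.3×10⁻¹²

Ksp = 5.3×10⁻¹²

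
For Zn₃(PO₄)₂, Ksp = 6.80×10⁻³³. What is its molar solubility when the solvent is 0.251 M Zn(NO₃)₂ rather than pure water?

3.28×10⁻¹⁶ M

Zn₃(PO₄)₂(s) ⇌ 3 Zn²⁺(aq) + 2 PO₄³⁻(aq)
Let s be the solubility of Zn₃(PO₄)₂ here. The common ion gives [Zn²⁺] ≈ 0.251 M, and [PO₄³⁻] = 2s.
Ksp = [Zn²⁺]^3[PO₄³⁻]^2 = (0.251)^3(2s)^2
(2s)^2 = 6.80×10⁻³³ / (0.251)^3 = 4.30×10⁻³¹
s = 3.28×10⁻¹⁶ M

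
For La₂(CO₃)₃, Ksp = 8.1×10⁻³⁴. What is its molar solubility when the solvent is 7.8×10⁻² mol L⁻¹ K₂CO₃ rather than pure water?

6.5×10⁻¹⁶ M

La₂(CO₃)₃(s) ⇌ 2 La³⁺(aq) + 3 CO₃²⁻(aq)
CO₃²⁻ is already present at 7.8×10⁻² mol L⁻¹. If s mol/L of La₂(CO₃)₃ dissolves, [La³⁺] = 2s while [CO₃²⁻] ≈ 7.8×10⁻² mol L⁻¹.
Ksp = [La³⁺]^2[CO₃²⁻]^3 = (2s)^2(7.8×10⁻²)^3
(2s)^2 = 8.1×10⁻³⁴ / (7.8×10⁻²)^3 = 1.7×10⁻³⁰
s = 6.5×10⁻¹⁶ mol L⁻¹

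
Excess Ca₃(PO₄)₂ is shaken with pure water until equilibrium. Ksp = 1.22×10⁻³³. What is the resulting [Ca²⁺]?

Ca₃(PO₄)₂(s) ⇌ 3 Ca²⁺(aq) + 2 PO₄³⁻(aq)
Call the molar solubility s, so that [Ca²⁺] = 3s and [PO₄³⁻] = 2s.
Ksp = [Ca²⁺]^3[PO₄³⁻]^2 = (3s)^3 · (2s)^2 = 108s^5 = 1.22×10⁻³³
s = 1.02×10⁻⁷ M
[Ca²⁺] = 3s = 3.07×10⁻⁷ M

3.07×10⁻⁷ M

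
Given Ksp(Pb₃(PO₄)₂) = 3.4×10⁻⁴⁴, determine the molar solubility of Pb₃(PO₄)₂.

Pb₃(PO₄)₂(s) ⇌ 3 Pb²⁺(aq) + 2 PO₄³⁻(aq)
Call the molar solubility s, so that [Pb²⁺] = 3s and [PO₄³⁻] = 2s.
Ksp = [Pb²⁺]^3[PO₄³⁻]^2 = (3s)^3 · (2s)^2 = 108s^5
108s^5 = 3.4×10⁻⁴⁴  ⇒  s^5 = 3.1×10⁻⁴⁶
s = (3.1×10⁻⁴⁶)^(1/5) = 7.9×10⁻¹⁰ mol L⁻¹

7.9×10⁻¹⁰ M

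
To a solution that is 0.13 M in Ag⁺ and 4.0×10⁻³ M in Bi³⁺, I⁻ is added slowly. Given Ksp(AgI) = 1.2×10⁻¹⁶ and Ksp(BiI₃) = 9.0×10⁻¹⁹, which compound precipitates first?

AgI

Precipitation begins when Q = Ksp.
For AgI: [I⁻] = (Ksp/[Ag⁺]) = 9.2×10⁻¹⁶ M
For BiI₃: [I⁻] = (Ksp/[Bi³⁺])^(1/3) = 6.1×10⁻⁶ M
AgI requires the lower [I⁻], so it precipitates first.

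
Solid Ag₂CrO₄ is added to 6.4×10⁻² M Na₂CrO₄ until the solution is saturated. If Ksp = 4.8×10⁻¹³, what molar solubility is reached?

1.4×10⁻⁶ M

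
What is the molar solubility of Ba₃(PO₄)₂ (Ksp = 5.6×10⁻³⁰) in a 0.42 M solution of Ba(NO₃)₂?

4.3×10⁻¹⁵ M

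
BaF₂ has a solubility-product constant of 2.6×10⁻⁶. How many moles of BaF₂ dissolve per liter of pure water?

8.7×10⁻³ M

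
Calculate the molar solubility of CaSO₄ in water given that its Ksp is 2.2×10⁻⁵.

CaSO₄(s) ⇌ Ca²⁺(aq) + SO₄²⁻(aq)
With molar solubility s: [Ca²⁺] = s, [SO₄²⁻] = s.
Ksp = [Ca²⁺][SO₄²⁻] = s · s = s^2
s^2 = 2.2×10⁻⁵
s = 4.7×10⁻³ mol L⁻¹

4.7×10⁻³ M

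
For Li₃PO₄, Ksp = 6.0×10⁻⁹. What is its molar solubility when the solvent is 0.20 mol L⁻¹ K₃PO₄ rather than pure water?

Li₃PO₄(s) ⇌ 3 Li⁺(aq) + PO₄³⁻(aq)
With PO₄³⁻ already at 0.20 mol L⁻¹ and s small, take [PO₄³⁻] ≈ 0.20 mol L⁻¹ and [Li⁺] = 3s.
Ksp = [Li⁺]^3[PO₄³⁻] = (3s)^3(0.20)
(3s)^3 = 6.0×10⁻⁹ / (0.20) = 3.0×10⁻⁸
s = 1.0×10⁻³ mol L⁻¹

1.0×10⁻³ M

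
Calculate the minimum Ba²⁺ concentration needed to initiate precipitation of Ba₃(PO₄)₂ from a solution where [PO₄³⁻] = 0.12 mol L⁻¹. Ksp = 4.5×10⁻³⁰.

6.8×10⁻¹⁰ M

Precipitation begins when Q = Ksp.
Ba₃(PO₄)₂(s) ⇌ 3 Ba²⁺(aq) + 2 PO₄³⁻(aq)
Ksp = [Ba²⁺]^3[PO₄³⁻]^2 = [Ba²⁺]^3(0.12)^2
[Ba²⁺]^3 = 4.5×10⁻³⁰ / (0.12)^2 = 3.1×10⁻²⁸
[Ba²⁺] = 6.8×10⁻¹⁰ mol L⁻¹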